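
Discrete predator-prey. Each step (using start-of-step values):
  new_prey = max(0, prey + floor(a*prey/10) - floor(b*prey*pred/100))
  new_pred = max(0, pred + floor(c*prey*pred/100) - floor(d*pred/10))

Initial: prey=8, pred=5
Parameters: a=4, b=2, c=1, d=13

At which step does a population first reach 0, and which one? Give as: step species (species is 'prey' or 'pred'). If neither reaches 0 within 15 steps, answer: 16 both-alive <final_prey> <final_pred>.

Answer: 1 pred

Derivation:
Step 1: prey: 8+3-0=11; pred: 5+0-6=0
First extinction: pred at step 1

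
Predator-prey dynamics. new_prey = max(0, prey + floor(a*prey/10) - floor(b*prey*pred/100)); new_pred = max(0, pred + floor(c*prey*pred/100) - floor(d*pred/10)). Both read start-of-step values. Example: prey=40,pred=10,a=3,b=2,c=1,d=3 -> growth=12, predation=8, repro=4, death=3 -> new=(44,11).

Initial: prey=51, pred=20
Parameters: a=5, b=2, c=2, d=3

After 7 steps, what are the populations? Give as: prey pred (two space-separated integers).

Answer: 0 33

Derivation:
Step 1: prey: 51+25-20=56; pred: 20+20-6=34
Step 2: prey: 56+28-38=46; pred: 34+38-10=62
Step 3: prey: 46+23-57=12; pred: 62+57-18=101
Step 4: prey: 12+6-24=0; pred: 101+24-30=95
Step 5: prey: 0+0-0=0; pred: 95+0-28=67
Step 6: prey: 0+0-0=0; pred: 67+0-20=47
Step 7: prey: 0+0-0=0; pred: 47+0-14=33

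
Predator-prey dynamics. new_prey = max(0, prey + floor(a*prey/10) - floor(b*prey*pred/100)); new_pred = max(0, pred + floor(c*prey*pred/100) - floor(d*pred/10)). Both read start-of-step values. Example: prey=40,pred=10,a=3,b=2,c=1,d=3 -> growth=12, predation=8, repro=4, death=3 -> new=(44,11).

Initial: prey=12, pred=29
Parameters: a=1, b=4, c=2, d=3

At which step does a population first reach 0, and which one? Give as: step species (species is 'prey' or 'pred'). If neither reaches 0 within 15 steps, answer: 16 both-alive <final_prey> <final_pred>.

Answer: 1 prey

Derivation:
Step 1: prey: 12+1-13=0; pred: 29+6-8=27
First extinction: prey at step 1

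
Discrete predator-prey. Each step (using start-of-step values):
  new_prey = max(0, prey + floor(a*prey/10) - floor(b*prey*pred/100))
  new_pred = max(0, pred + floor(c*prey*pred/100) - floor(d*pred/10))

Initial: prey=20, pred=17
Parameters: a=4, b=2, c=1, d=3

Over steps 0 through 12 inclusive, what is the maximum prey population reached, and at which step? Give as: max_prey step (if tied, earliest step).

Answer: 53 9

Derivation:
Step 1: prey: 20+8-6=22; pred: 17+3-5=15
Step 2: prey: 22+8-6=24; pred: 15+3-4=14
Step 3: prey: 24+9-6=27; pred: 14+3-4=13
Step 4: prey: 27+10-7=30; pred: 13+3-3=13
Step 5: prey: 30+12-7=35; pred: 13+3-3=13
Step 6: prey: 35+14-9=40; pred: 13+4-3=14
Step 7: prey: 40+16-11=45; pred: 14+5-4=15
Step 8: prey: 45+18-13=50; pred: 15+6-4=17
Step 9: prey: 50+20-17=53; pred: 17+8-5=20
Step 10: prey: 53+21-21=53; pred: 20+10-6=24
Step 11: prey: 53+21-25=49; pred: 24+12-7=29
Step 12: prey: 49+19-28=40; pred: 29+14-8=35
Max prey = 53 at step 9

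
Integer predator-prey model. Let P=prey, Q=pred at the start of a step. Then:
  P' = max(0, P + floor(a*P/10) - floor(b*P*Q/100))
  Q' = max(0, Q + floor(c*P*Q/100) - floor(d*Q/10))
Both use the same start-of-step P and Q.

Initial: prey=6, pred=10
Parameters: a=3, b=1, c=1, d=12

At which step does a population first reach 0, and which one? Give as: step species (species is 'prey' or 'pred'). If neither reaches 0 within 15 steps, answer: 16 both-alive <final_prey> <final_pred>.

Answer: 1 pred

Derivation:
Step 1: prey: 6+1-0=7; pred: 10+0-12=0
First extinction: pred at step 1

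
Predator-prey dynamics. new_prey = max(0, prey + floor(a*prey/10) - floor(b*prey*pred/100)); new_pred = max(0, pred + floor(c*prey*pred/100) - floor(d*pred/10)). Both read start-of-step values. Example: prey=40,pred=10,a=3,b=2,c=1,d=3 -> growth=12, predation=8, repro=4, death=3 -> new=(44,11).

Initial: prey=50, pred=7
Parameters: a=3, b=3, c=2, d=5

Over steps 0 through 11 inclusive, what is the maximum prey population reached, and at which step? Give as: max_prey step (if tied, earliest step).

Answer: 55 1

Derivation:
Step 1: prey: 50+15-10=55; pred: 7+7-3=11
Step 2: prey: 55+16-18=53; pred: 11+12-5=18
Step 3: prey: 53+15-28=40; pred: 18+19-9=28
Step 4: prey: 40+12-33=19; pred: 28+22-14=36
Step 5: prey: 19+5-20=4; pred: 36+13-18=31
Step 6: prey: 4+1-3=2; pred: 31+2-15=18
Step 7: prey: 2+0-1=1; pred: 18+0-9=9
Step 8: prey: 1+0-0=1; pred: 9+0-4=5
Step 9: prey: 1+0-0=1; pred: 5+0-2=3
Step 10: prey: 1+0-0=1; pred: 3+0-1=2
Step 11: prey: 1+0-0=1; pred: 2+0-1=1
Max prey = 55 at step 1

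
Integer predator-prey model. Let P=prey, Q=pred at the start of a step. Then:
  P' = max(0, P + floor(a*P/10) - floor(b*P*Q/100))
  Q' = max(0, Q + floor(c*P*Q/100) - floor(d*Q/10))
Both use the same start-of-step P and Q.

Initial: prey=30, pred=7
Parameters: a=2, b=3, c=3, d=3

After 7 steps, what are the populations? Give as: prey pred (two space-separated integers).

Step 1: prey: 30+6-6=30; pred: 7+6-2=11
Step 2: prey: 30+6-9=27; pred: 11+9-3=17
Step 3: prey: 27+5-13=19; pred: 17+13-5=25
Step 4: prey: 19+3-14=8; pred: 25+14-7=32
Step 5: prey: 8+1-7=2; pred: 32+7-9=30
Step 6: prey: 2+0-1=1; pred: 30+1-9=22
Step 7: prey: 1+0-0=1; pred: 22+0-6=16

Answer: 1 16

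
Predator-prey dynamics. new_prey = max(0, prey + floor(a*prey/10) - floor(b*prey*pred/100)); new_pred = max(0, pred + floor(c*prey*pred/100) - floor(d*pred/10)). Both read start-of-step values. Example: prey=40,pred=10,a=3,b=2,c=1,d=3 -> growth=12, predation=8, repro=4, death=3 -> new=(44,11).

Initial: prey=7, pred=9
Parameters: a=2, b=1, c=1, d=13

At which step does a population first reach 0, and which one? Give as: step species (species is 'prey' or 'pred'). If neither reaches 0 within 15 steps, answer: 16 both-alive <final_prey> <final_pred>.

Answer: 1 pred

Derivation:
Step 1: prey: 7+1-0=8; pred: 9+0-11=0
First extinction: pred at step 1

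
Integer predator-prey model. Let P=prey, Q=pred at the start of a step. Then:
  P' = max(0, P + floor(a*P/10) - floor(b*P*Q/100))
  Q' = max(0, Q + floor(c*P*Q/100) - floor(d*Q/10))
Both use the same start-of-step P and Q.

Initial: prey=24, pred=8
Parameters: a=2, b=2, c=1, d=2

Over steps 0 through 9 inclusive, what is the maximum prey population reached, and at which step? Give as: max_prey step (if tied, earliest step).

Answer: 27 3

Derivation:
Step 1: prey: 24+4-3=25; pred: 8+1-1=8
Step 2: prey: 25+5-4=26; pred: 8+2-1=9
Step 3: prey: 26+5-4=27; pred: 9+2-1=10
Step 4: prey: 27+5-5=27; pred: 10+2-2=10
Step 5: prey: 27+5-5=27; pred: 10+2-2=10
Step 6: prey: 27+5-5=27; pred: 10+2-2=10
Step 7: prey: 27+5-5=27; pred: 10+2-2=10
Step 8: prey: 27+5-5=27; pred: 10+2-2=10
Step 9: prey: 27+5-5=27; pred: 10+2-2=10
Max prey = 27 at step 3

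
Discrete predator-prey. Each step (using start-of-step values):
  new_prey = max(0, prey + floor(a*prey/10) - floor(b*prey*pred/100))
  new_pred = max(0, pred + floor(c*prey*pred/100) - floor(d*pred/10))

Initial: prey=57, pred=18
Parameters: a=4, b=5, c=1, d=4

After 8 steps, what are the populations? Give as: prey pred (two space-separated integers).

Step 1: prey: 57+22-51=28; pred: 18+10-7=21
Step 2: prey: 28+11-29=10; pred: 21+5-8=18
Step 3: prey: 10+4-9=5; pred: 18+1-7=12
Step 4: prey: 5+2-3=4; pred: 12+0-4=8
Step 5: prey: 4+1-1=4; pred: 8+0-3=5
Step 6: prey: 4+1-1=4; pred: 5+0-2=3
Step 7: prey: 4+1-0=5; pred: 3+0-1=2
Step 8: prey: 5+2-0=7; pred: 2+0-0=2

Answer: 7 2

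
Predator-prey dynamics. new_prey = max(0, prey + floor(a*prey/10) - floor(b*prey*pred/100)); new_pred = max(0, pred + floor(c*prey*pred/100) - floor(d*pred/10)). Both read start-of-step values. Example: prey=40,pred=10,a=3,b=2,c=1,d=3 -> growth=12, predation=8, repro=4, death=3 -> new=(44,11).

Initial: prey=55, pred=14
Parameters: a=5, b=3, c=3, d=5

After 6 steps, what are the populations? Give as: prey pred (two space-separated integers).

Step 1: prey: 55+27-23=59; pred: 14+23-7=30
Step 2: prey: 59+29-53=35; pred: 30+53-15=68
Step 3: prey: 35+17-71=0; pred: 68+71-34=105
Step 4: prey: 0+0-0=0; pred: 105+0-52=53
Step 5: prey: 0+0-0=0; pred: 53+0-26=27
Step 6: prey: 0+0-0=0; pred: 27+0-13=14

Answer: 0 14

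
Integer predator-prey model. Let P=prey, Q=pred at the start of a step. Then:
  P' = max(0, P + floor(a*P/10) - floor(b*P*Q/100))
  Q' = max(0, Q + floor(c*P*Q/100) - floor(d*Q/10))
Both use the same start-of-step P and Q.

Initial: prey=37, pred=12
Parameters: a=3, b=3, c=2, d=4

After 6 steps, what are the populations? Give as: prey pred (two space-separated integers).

Answer: 4 14

Derivation:
Step 1: prey: 37+11-13=35; pred: 12+8-4=16
Step 2: prey: 35+10-16=29; pred: 16+11-6=21
Step 3: prey: 29+8-18=19; pred: 21+12-8=25
Step 4: prey: 19+5-14=10; pred: 25+9-10=24
Step 5: prey: 10+3-7=6; pred: 24+4-9=19
Step 6: prey: 6+1-3=4; pred: 19+2-7=14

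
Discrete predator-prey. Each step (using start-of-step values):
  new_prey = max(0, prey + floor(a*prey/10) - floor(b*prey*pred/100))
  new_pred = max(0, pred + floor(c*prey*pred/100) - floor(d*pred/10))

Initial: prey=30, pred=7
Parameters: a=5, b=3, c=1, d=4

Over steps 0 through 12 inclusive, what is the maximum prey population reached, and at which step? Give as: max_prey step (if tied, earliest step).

Step 1: prey: 30+15-6=39; pred: 7+2-2=7
Step 2: prey: 39+19-8=50; pred: 7+2-2=7
Step 3: prey: 50+25-10=65; pred: 7+3-2=8
Step 4: prey: 65+32-15=82; pred: 8+5-3=10
Step 5: prey: 82+41-24=99; pred: 10+8-4=14
Step 6: prey: 99+49-41=107; pred: 14+13-5=22
Step 7: prey: 107+53-70=90; pred: 22+23-8=37
Step 8: prey: 90+45-99=36; pred: 37+33-14=56
Step 9: prey: 36+18-60=0; pred: 56+20-22=54
Step 10: prey: 0+0-0=0; pred: 54+0-21=33
Step 11: prey: 0+0-0=0; pred: 33+0-13=20
Step 12: prey: 0+0-0=0; pred: 20+0-8=12
Max prey = 107 at step 6

Answer: 107 6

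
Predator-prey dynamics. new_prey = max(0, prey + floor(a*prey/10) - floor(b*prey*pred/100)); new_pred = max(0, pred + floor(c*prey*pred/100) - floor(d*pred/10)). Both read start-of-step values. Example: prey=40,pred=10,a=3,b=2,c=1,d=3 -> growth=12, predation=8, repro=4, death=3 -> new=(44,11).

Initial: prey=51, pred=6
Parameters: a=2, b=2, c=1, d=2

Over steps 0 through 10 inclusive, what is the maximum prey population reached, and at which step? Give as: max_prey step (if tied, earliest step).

Answer: 58 2

Derivation:
Step 1: prey: 51+10-6=55; pred: 6+3-1=8
Step 2: prey: 55+11-8=58; pred: 8+4-1=11
Step 3: prey: 58+11-12=57; pred: 11+6-2=15
Step 4: prey: 57+11-17=51; pred: 15+8-3=20
Step 5: prey: 51+10-20=41; pred: 20+10-4=26
Step 6: prey: 41+8-21=28; pred: 26+10-5=31
Step 7: prey: 28+5-17=16; pred: 31+8-6=33
Step 8: prey: 16+3-10=9; pred: 33+5-6=32
Step 9: prey: 9+1-5=5; pred: 32+2-6=28
Step 10: prey: 5+1-2=4; pred: 28+1-5=24
Max prey = 58 at step 2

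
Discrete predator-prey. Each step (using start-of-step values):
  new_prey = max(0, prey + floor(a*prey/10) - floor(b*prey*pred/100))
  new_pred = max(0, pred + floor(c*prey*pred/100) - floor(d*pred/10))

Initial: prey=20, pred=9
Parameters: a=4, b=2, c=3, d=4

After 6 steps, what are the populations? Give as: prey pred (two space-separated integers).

Step 1: prey: 20+8-3=25; pred: 9+5-3=11
Step 2: prey: 25+10-5=30; pred: 11+8-4=15
Step 3: prey: 30+12-9=33; pred: 15+13-6=22
Step 4: prey: 33+13-14=32; pred: 22+21-8=35
Step 5: prey: 32+12-22=22; pred: 35+33-14=54
Step 6: prey: 22+8-23=7; pred: 54+35-21=68

Answer: 7 68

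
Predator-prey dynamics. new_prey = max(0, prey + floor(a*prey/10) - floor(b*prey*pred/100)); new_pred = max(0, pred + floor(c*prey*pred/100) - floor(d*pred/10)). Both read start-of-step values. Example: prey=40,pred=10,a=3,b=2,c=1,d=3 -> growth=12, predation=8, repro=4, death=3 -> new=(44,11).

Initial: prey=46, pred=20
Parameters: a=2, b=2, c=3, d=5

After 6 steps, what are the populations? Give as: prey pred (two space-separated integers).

Step 1: prey: 46+9-18=37; pred: 20+27-10=37
Step 2: prey: 37+7-27=17; pred: 37+41-18=60
Step 3: prey: 17+3-20=0; pred: 60+30-30=60
Step 4: prey: 0+0-0=0; pred: 60+0-30=30
Step 5: prey: 0+0-0=0; pred: 30+0-15=15
Step 6: prey: 0+0-0=0; pred: 15+0-7=8

Answer: 0 8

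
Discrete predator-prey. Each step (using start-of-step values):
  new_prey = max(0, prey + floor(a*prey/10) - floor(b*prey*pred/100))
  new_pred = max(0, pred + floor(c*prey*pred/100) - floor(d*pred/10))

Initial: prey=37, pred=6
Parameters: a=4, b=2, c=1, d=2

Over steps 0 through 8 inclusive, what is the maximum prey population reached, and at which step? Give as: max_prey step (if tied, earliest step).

Step 1: prey: 37+14-4=47; pred: 6+2-1=7
Step 2: prey: 47+18-6=59; pred: 7+3-1=9
Step 3: prey: 59+23-10=72; pred: 9+5-1=13
Step 4: prey: 72+28-18=82; pred: 13+9-2=20
Step 5: prey: 82+32-32=82; pred: 20+16-4=32
Step 6: prey: 82+32-52=62; pred: 32+26-6=52
Step 7: prey: 62+24-64=22; pred: 52+32-10=74
Step 8: prey: 22+8-32=0; pred: 74+16-14=76
Max prey = 82 at step 4

Answer: 82 4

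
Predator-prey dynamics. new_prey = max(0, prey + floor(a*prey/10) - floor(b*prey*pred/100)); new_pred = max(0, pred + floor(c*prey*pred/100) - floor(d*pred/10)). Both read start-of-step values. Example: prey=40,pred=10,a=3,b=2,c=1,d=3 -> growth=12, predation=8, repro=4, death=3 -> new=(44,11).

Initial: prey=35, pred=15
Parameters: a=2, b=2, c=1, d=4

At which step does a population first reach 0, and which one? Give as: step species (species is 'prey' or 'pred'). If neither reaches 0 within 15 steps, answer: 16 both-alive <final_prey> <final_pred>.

Step 1: prey: 35+7-10=32; pred: 15+5-6=14
Step 2: prey: 32+6-8=30; pred: 14+4-5=13
Step 3: prey: 30+6-7=29; pred: 13+3-5=11
Step 4: prey: 29+5-6=28; pred: 11+3-4=10
Step 5: prey: 28+5-5=28; pred: 10+2-4=8
Step 6: prey: 28+5-4=29; pred: 8+2-3=7
Step 7: prey: 29+5-4=30; pred: 7+2-2=7
Step 8: prey: 30+6-4=32; pred: 7+2-2=7
Step 9: prey: 32+6-4=34; pred: 7+2-2=7
Step 10: prey: 34+6-4=36; pred: 7+2-2=7
Step 11: prey: 36+7-5=38; pred: 7+2-2=7
Step 12: prey: 38+7-5=40; pred: 7+2-2=7
Step 13: prey: 40+8-5=43; pred: 7+2-2=7
Step 14: prey: 43+8-6=45; pred: 7+3-2=8
Step 15: prey: 45+9-7=47; pred: 8+3-3=8
No extinction within 15 steps

Answer: 16 both-alive 47 8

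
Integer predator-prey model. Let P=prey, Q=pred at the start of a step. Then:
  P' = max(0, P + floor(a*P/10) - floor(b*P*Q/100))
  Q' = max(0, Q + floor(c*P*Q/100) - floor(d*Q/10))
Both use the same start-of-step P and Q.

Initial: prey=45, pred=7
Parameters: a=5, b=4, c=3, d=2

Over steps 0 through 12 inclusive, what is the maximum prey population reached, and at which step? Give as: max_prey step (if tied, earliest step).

Answer: 55 1

Derivation:
Step 1: prey: 45+22-12=55; pred: 7+9-1=15
Step 2: prey: 55+27-33=49; pred: 15+24-3=36
Step 3: prey: 49+24-70=3; pred: 36+52-7=81
Step 4: prey: 3+1-9=0; pred: 81+7-16=72
Step 5: prey: 0+0-0=0; pred: 72+0-14=58
Step 6: prey: 0+0-0=0; pred: 58+0-11=47
Step 7: prey: 0+0-0=0; pred: 47+0-9=38
Step 8: prey: 0+0-0=0; pred: 38+0-7=31
Step 9: prey: 0+0-0=0; pred: 31+0-6=25
Step 10: prey: 0+0-0=0; pred: 25+0-5=20
Step 11: prey: 0+0-0=0; pred: 20+0-4=16
Step 12: prey: 0+0-0=0; pred: 16+0-3=13
Max prey = 55 at step 1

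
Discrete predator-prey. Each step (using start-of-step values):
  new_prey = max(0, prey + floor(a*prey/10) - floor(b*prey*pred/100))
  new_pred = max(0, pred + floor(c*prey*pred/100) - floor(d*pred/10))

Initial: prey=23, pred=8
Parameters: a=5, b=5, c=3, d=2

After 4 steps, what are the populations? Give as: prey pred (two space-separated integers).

Step 1: prey: 23+11-9=25; pred: 8+5-1=12
Step 2: prey: 25+12-15=22; pred: 12+9-2=19
Step 3: prey: 22+11-20=13; pred: 19+12-3=28
Step 4: prey: 13+6-18=1; pred: 28+10-5=33

Answer: 1 33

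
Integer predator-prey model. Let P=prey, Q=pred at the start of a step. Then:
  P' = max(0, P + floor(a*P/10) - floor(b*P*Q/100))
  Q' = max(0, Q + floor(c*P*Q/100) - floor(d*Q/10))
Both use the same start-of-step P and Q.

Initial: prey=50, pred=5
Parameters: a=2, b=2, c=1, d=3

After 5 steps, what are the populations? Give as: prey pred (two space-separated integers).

Step 1: prey: 50+10-5=55; pred: 5+2-1=6
Step 2: prey: 55+11-6=60; pred: 6+3-1=8
Step 3: prey: 60+12-9=63; pred: 8+4-2=10
Step 4: prey: 63+12-12=63; pred: 10+6-3=13
Step 5: prey: 63+12-16=59; pred: 13+8-3=18

Answer: 59 18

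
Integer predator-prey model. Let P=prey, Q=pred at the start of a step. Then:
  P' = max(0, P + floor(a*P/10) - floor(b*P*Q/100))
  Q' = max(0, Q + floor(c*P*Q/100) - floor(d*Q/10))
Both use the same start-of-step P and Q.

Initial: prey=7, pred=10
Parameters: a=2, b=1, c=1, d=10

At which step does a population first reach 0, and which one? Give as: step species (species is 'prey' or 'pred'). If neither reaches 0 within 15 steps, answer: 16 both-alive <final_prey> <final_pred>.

Answer: 1 pred

Derivation:
Step 1: prey: 7+1-0=8; pred: 10+0-10=0
First extinction: pred at step 1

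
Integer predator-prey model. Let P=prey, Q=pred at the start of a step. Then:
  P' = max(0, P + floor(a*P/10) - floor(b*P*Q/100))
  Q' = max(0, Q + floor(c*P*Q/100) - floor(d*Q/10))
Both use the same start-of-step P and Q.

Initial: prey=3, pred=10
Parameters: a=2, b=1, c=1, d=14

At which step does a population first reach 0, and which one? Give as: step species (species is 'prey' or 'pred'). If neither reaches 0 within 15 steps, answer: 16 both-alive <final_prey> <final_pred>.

Answer: 1 pred

Derivation:
Step 1: prey: 3+0-0=3; pred: 10+0-14=0
First extinction: pred at step 1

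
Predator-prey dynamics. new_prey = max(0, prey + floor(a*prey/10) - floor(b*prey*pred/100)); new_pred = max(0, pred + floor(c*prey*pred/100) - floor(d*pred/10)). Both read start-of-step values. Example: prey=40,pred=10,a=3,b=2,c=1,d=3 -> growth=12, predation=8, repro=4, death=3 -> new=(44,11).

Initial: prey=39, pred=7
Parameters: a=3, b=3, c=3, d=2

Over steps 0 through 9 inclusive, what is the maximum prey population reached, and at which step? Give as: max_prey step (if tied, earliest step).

Answer: 42 1

Derivation:
Step 1: prey: 39+11-8=42; pred: 7+8-1=14
Step 2: prey: 42+12-17=37; pred: 14+17-2=29
Step 3: prey: 37+11-32=16; pred: 29+32-5=56
Step 4: prey: 16+4-26=0; pred: 56+26-11=71
Step 5: prey: 0+0-0=0; pred: 71+0-14=57
Step 6: prey: 0+0-0=0; pred: 57+0-11=46
Step 7: prey: 0+0-0=0; pred: 46+0-9=37
Step 8: prey: 0+0-0=0; pred: 37+0-7=30
Step 9: prey: 0+0-0=0; pred: 30+0-6=24
Max prey = 42 at step 1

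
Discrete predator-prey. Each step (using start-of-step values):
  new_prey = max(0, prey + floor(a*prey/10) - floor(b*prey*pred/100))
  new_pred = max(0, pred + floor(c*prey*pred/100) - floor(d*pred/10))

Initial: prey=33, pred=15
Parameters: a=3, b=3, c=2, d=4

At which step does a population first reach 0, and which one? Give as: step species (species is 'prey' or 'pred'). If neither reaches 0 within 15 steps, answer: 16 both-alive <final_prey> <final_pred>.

Answer: 16 both-alive 31 3

Derivation:
Step 1: prey: 33+9-14=28; pred: 15+9-6=18
Step 2: prey: 28+8-15=21; pred: 18+10-7=21
Step 3: prey: 21+6-13=14; pred: 21+8-8=21
Step 4: prey: 14+4-8=10; pred: 21+5-8=18
Step 5: prey: 10+3-5=8; pred: 18+3-7=14
Step 6: prey: 8+2-3=7; pred: 14+2-5=11
Step 7: prey: 7+2-2=7; pred: 11+1-4=8
Step 8: prey: 7+2-1=8; pred: 8+1-3=6
Step 9: prey: 8+2-1=9; pred: 6+0-2=4
Step 10: prey: 9+2-1=10; pred: 4+0-1=3
Step 11: prey: 10+3-0=13; pred: 3+0-1=2
Step 12: prey: 13+3-0=16; pred: 2+0-0=2
Step 13: prey: 16+4-0=20; pred: 2+0-0=2
Step 14: prey: 20+6-1=25; pred: 2+0-0=2
Step 15: prey: 25+7-1=31; pred: 2+1-0=3
No extinction within 15 steps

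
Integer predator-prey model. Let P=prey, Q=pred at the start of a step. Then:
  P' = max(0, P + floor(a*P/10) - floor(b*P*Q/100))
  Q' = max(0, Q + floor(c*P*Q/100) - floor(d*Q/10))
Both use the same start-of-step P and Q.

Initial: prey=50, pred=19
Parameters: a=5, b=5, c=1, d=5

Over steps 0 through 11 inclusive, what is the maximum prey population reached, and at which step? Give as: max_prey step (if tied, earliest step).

Answer: 125 11

Derivation:
Step 1: prey: 50+25-47=28; pred: 19+9-9=19
Step 2: prey: 28+14-26=16; pred: 19+5-9=15
Step 3: prey: 16+8-12=12; pred: 15+2-7=10
Step 4: prey: 12+6-6=12; pred: 10+1-5=6
Step 5: prey: 12+6-3=15; pred: 6+0-3=3
Step 6: prey: 15+7-2=20; pred: 3+0-1=2
Step 7: prey: 20+10-2=28; pred: 2+0-1=1
Step 8: prey: 28+14-1=41; pred: 1+0-0=1
Step 9: prey: 41+20-2=59; pred: 1+0-0=1
Step 10: prey: 59+29-2=86; pred: 1+0-0=1
Step 11: prey: 86+43-4=125; pred: 1+0-0=1
Max prey = 125 at step 11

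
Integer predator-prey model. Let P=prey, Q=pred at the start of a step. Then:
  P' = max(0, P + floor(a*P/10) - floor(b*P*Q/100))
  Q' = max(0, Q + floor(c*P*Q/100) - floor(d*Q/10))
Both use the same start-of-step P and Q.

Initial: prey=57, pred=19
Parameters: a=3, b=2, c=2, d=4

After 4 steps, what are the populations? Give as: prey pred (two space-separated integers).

Answer: 0 53

Derivation:
Step 1: prey: 57+17-21=53; pred: 19+21-7=33
Step 2: prey: 53+15-34=34; pred: 33+34-13=54
Step 3: prey: 34+10-36=8; pred: 54+36-21=69
Step 4: prey: 8+2-11=0; pred: 69+11-27=53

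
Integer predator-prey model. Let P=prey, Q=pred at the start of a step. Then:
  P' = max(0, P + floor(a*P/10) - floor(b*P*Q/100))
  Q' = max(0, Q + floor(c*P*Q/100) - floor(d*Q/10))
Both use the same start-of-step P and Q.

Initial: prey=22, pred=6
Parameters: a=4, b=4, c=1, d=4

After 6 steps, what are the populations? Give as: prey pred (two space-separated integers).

Answer: 72 5

Derivation:
Step 1: prey: 22+8-5=25; pred: 6+1-2=5
Step 2: prey: 25+10-5=30; pred: 5+1-2=4
Step 3: prey: 30+12-4=38; pred: 4+1-1=4
Step 4: prey: 38+15-6=47; pred: 4+1-1=4
Step 5: prey: 47+18-7=58; pred: 4+1-1=4
Step 6: prey: 58+23-9=72; pred: 4+2-1=5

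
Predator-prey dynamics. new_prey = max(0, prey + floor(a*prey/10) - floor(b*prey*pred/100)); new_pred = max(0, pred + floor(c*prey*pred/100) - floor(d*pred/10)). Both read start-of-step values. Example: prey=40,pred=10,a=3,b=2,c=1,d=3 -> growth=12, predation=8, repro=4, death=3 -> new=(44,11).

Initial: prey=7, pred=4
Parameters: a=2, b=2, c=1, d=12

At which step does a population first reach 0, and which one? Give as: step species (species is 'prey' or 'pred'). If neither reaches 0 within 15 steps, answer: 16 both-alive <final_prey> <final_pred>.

Answer: 1 pred

Derivation:
Step 1: prey: 7+1-0=8; pred: 4+0-4=0
First extinction: pred at step 1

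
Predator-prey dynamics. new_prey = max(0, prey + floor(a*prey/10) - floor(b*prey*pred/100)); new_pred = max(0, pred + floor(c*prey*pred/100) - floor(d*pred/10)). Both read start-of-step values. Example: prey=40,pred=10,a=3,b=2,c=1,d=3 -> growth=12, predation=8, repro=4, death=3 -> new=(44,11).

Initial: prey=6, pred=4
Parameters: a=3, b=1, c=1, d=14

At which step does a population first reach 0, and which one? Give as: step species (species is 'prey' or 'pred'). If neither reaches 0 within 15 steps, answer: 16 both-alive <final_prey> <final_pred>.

Step 1: prey: 6+1-0=7; pred: 4+0-5=0
First extinction: pred at step 1

Answer: 1 pred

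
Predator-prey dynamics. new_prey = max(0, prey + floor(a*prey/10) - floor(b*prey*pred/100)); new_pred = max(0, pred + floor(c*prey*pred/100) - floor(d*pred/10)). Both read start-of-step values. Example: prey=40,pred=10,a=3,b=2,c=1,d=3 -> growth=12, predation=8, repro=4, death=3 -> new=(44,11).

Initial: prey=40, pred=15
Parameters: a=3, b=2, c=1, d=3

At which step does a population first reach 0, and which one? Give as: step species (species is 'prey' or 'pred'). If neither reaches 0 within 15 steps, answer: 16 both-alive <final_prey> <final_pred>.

Answer: 16 both-alive 24 9

Derivation:
Step 1: prey: 40+12-12=40; pred: 15+6-4=17
Step 2: prey: 40+12-13=39; pred: 17+6-5=18
Step 3: prey: 39+11-14=36; pred: 18+7-5=20
Step 4: prey: 36+10-14=32; pred: 20+7-6=21
Step 5: prey: 32+9-13=28; pred: 21+6-6=21
Step 6: prey: 28+8-11=25; pred: 21+5-6=20
Step 7: prey: 25+7-10=22; pred: 20+5-6=19
Step 8: prey: 22+6-8=20; pred: 19+4-5=18
Step 9: prey: 20+6-7=19; pred: 18+3-5=16
Step 10: prey: 19+5-6=18; pred: 16+3-4=15
Step 11: prey: 18+5-5=18; pred: 15+2-4=13
Step 12: prey: 18+5-4=19; pred: 13+2-3=12
Step 13: prey: 19+5-4=20; pred: 12+2-3=11
Step 14: prey: 20+6-4=22; pred: 11+2-3=10
Step 15: prey: 22+6-4=24; pred: 10+2-3=9
No extinction within 15 steps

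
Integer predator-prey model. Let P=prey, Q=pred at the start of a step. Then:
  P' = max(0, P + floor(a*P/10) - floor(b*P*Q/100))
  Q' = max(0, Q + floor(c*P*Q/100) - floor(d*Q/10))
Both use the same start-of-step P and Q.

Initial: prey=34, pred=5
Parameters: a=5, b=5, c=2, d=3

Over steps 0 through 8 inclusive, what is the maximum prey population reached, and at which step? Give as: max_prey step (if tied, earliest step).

Answer: 49 2

Derivation:
Step 1: prey: 34+17-8=43; pred: 5+3-1=7
Step 2: prey: 43+21-15=49; pred: 7+6-2=11
Step 3: prey: 49+24-26=47; pred: 11+10-3=18
Step 4: prey: 47+23-42=28; pred: 18+16-5=29
Step 5: prey: 28+14-40=2; pred: 29+16-8=37
Step 6: prey: 2+1-3=0; pred: 37+1-11=27
Step 7: prey: 0+0-0=0; pred: 27+0-8=19
Step 8: prey: 0+0-0=0; pred: 19+0-5=14
Max prey = 49 at step 2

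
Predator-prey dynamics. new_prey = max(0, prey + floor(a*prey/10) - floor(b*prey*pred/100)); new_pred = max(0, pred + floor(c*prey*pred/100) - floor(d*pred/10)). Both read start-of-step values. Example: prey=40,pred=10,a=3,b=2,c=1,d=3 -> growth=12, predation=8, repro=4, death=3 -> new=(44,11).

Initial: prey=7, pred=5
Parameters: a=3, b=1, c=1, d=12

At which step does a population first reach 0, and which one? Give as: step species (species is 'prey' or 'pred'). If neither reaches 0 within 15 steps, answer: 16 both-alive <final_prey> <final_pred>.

Answer: 1 pred

Derivation:
Step 1: prey: 7+2-0=9; pred: 5+0-6=0
First extinction: pred at step 1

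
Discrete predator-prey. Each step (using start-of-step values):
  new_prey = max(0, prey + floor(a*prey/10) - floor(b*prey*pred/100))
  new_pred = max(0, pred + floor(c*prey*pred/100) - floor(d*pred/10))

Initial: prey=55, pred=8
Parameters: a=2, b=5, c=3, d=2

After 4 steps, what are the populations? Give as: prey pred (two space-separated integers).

Step 1: prey: 55+11-22=44; pred: 8+13-1=20
Step 2: prey: 44+8-44=8; pred: 20+26-4=42
Step 3: prey: 8+1-16=0; pred: 42+10-8=44
Step 4: prey: 0+0-0=0; pred: 44+0-8=36

Answer: 0 36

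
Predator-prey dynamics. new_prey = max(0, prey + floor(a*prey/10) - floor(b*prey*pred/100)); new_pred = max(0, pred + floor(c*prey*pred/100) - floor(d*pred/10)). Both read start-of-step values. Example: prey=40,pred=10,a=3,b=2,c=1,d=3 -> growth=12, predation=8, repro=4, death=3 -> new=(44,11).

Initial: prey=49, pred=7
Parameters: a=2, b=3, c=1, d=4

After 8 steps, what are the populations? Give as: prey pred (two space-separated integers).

Step 1: prey: 49+9-10=48; pred: 7+3-2=8
Step 2: prey: 48+9-11=46; pred: 8+3-3=8
Step 3: prey: 46+9-11=44; pred: 8+3-3=8
Step 4: prey: 44+8-10=42; pred: 8+3-3=8
Step 5: prey: 42+8-10=40; pred: 8+3-3=8
Step 6: prey: 40+8-9=39; pred: 8+3-3=8
Step 7: prey: 39+7-9=37; pred: 8+3-3=8
Step 8: prey: 37+7-8=36; pred: 8+2-3=7

Answer: 36 7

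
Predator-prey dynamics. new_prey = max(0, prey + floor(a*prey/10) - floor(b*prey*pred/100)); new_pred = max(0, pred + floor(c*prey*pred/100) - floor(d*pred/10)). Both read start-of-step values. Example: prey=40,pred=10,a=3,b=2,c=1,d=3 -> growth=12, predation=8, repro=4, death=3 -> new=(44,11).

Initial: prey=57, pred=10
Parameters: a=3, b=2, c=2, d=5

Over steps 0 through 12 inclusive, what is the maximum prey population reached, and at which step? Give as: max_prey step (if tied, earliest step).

Answer: 63 1

Derivation:
Step 1: prey: 57+17-11=63; pred: 10+11-5=16
Step 2: prey: 63+18-20=61; pred: 16+20-8=28
Step 3: prey: 61+18-34=45; pred: 28+34-14=48
Step 4: prey: 45+13-43=15; pred: 48+43-24=67
Step 5: prey: 15+4-20=0; pred: 67+20-33=54
Step 6: prey: 0+0-0=0; pred: 54+0-27=27
Step 7: prey: 0+0-0=0; pred: 27+0-13=14
Step 8: prey: 0+0-0=0; pred: 14+0-7=7
Step 9: prey: 0+0-0=0; pred: 7+0-3=4
Step 10: prey: 0+0-0=0; pred: 4+0-2=2
Step 11: prey: 0+0-0=0; pred: 2+0-1=1
Step 12: prey: 0+0-0=0; pred: 1+0-0=1
Max prey = 63 at step 1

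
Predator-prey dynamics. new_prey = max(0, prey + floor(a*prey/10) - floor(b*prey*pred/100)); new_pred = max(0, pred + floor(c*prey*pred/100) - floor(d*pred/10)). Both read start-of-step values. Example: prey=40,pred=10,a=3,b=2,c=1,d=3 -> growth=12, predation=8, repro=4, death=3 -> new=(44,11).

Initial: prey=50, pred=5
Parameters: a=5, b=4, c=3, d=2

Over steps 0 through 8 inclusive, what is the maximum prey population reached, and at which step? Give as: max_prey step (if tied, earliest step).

Step 1: prey: 50+25-10=65; pred: 5+7-1=11
Step 2: prey: 65+32-28=69; pred: 11+21-2=30
Step 3: prey: 69+34-82=21; pred: 30+62-6=86
Step 4: prey: 21+10-72=0; pred: 86+54-17=123
Step 5: prey: 0+0-0=0; pred: 123+0-24=99
Step 6: prey: 0+0-0=0; pred: 99+0-19=80
Step 7: prey: 0+0-0=0; pred: 80+0-16=64
Step 8: prey: 0+0-0=0; pred: 64+0-12=52
Max prey = 69 at step 2

Answer: 69 2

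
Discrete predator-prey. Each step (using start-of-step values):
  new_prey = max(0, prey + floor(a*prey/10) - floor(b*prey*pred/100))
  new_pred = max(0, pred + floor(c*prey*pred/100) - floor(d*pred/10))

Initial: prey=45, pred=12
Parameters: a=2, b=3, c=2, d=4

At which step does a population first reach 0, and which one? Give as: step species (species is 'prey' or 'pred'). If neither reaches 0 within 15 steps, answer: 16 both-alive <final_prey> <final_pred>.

Step 1: prey: 45+9-16=38; pred: 12+10-4=18
Step 2: prey: 38+7-20=25; pred: 18+13-7=24
Step 3: prey: 25+5-18=12; pred: 24+12-9=27
Step 4: prey: 12+2-9=5; pred: 27+6-10=23
Step 5: prey: 5+1-3=3; pred: 23+2-9=16
Step 6: prey: 3+0-1=2; pred: 16+0-6=10
Step 7: prey: 2+0-0=2; pred: 10+0-4=6
Step 8: prey: 2+0-0=2; pred: 6+0-2=4
Step 9: prey: 2+0-0=2; pred: 4+0-1=3
Step 10: prey: 2+0-0=2; pred: 3+0-1=2
Step 11: prey: 2+0-0=2; pred: 2+0-0=2
Steps 12-15: state stable at prey=2, pred=2 (no change)
No extinction within 15 steps

Answer: 16 both-alive 2 2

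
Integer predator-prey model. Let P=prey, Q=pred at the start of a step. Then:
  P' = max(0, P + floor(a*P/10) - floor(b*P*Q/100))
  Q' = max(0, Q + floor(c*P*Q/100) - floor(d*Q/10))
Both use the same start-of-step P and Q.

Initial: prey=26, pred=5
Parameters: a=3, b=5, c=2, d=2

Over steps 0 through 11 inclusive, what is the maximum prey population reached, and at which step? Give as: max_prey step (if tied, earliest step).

Step 1: prey: 26+7-6=27; pred: 5+2-1=6
Step 2: prey: 27+8-8=27; pred: 6+3-1=8
Step 3: prey: 27+8-10=25; pred: 8+4-1=11
Step 4: prey: 25+7-13=19; pred: 11+5-2=14
Step 5: prey: 19+5-13=11; pred: 14+5-2=17
Step 6: prey: 11+3-9=5; pred: 17+3-3=17
Step 7: prey: 5+1-4=2; pred: 17+1-3=15
Step 8: prey: 2+0-1=1; pred: 15+0-3=12
Step 9: prey: 1+0-0=1; pred: 12+0-2=10
Step 10: prey: 1+0-0=1; pred: 10+0-2=8
Step 11: prey: 1+0-0=1; pred: 8+0-1=7
Max prey = 27 at step 1

Answer: 27 1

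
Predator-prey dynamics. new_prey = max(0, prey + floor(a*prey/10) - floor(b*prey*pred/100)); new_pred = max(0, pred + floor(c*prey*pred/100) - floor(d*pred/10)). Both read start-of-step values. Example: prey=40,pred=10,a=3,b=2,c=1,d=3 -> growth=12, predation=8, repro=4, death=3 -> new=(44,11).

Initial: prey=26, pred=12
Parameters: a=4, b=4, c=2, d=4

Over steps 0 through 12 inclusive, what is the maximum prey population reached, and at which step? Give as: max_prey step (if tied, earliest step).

Answer: 29 12

Derivation:
Step 1: prey: 26+10-12=24; pred: 12+6-4=14
Step 2: prey: 24+9-13=20; pred: 14+6-5=15
Step 3: prey: 20+8-12=16; pred: 15+6-6=15
Step 4: prey: 16+6-9=13; pred: 15+4-6=13
Step 5: prey: 13+5-6=12; pred: 13+3-5=11
Step 6: prey: 12+4-5=11; pred: 11+2-4=9
Step 7: prey: 11+4-3=12; pred: 9+1-3=7
Step 8: prey: 12+4-3=13; pred: 7+1-2=6
Step 9: prey: 13+5-3=15; pred: 6+1-2=5
Step 10: prey: 15+6-3=18; pred: 5+1-2=4
Step 11: prey: 18+7-2=23; pred: 4+1-1=4
Step 12: prey: 23+9-3=29; pred: 4+1-1=4
Max prey = 29 at step 12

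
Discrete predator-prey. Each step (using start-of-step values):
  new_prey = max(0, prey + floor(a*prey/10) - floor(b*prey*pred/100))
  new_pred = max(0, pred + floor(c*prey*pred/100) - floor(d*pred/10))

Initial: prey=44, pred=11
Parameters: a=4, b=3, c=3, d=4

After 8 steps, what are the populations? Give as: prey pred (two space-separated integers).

Step 1: prey: 44+17-14=47; pred: 11+14-4=21
Step 2: prey: 47+18-29=36; pred: 21+29-8=42
Step 3: prey: 36+14-45=5; pred: 42+45-16=71
Step 4: prey: 5+2-10=0; pred: 71+10-28=53
Step 5: prey: 0+0-0=0; pred: 53+0-21=32
Step 6: prey: 0+0-0=0; pred: 32+0-12=20
Step 7: prey: 0+0-0=0; pred: 20+0-8=12
Step 8: prey: 0+0-0=0; pred: 12+0-4=8

Answer: 0 8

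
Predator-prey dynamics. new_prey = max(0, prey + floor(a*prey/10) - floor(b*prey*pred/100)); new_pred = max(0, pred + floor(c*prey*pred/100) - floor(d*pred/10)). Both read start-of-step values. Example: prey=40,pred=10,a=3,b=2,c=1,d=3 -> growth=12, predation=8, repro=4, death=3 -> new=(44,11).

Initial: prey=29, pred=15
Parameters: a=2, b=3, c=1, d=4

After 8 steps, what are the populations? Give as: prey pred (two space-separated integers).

Step 1: prey: 29+5-13=21; pred: 15+4-6=13
Step 2: prey: 21+4-8=17; pred: 13+2-5=10
Step 3: prey: 17+3-5=15; pred: 10+1-4=7
Step 4: prey: 15+3-3=15; pred: 7+1-2=6
Step 5: prey: 15+3-2=16; pred: 6+0-2=4
Step 6: prey: 16+3-1=18; pred: 4+0-1=3
Step 7: prey: 18+3-1=20; pred: 3+0-1=2
Step 8: prey: 20+4-1=23; pred: 2+0-0=2

Answer: 23 2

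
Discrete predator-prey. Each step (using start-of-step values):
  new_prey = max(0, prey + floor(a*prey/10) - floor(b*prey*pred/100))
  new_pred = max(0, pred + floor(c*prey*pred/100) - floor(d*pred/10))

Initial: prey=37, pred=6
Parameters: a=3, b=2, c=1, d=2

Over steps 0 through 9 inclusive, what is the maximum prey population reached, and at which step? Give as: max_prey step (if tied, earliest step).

Step 1: prey: 37+11-4=44; pred: 6+2-1=7
Step 2: prey: 44+13-6=51; pred: 7+3-1=9
Step 3: prey: 51+15-9=57; pred: 9+4-1=12
Step 4: prey: 57+17-13=61; pred: 12+6-2=16
Step 5: prey: 61+18-19=60; pred: 16+9-3=22
Step 6: prey: 60+18-26=52; pred: 22+13-4=31
Step 7: prey: 52+15-32=35; pred: 31+16-6=41
Step 8: prey: 35+10-28=17; pred: 41+14-8=47
Step 9: prey: 17+5-15=7; pred: 47+7-9=45
Max prey = 61 at step 4

Answer: 61 4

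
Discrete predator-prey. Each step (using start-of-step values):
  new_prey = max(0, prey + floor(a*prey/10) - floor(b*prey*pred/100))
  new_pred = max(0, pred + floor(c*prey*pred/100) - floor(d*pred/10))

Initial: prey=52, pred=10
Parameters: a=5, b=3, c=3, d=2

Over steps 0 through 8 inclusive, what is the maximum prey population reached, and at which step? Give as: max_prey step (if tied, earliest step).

Step 1: prey: 52+26-15=63; pred: 10+15-2=23
Step 2: prey: 63+31-43=51; pred: 23+43-4=62
Step 3: prey: 51+25-94=0; pred: 62+94-12=144
Step 4: prey: 0+0-0=0; pred: 144+0-28=116
Step 5: prey: 0+0-0=0; pred: 116+0-23=93
Step 6: prey: 0+0-0=0; pred: 93+0-18=75
Step 7: prey: 0+0-0=0; pred: 75+0-15=60
Step 8: prey: 0+0-0=0; pred: 60+0-12=48
Max prey = 63 at step 1

Answer: 63 1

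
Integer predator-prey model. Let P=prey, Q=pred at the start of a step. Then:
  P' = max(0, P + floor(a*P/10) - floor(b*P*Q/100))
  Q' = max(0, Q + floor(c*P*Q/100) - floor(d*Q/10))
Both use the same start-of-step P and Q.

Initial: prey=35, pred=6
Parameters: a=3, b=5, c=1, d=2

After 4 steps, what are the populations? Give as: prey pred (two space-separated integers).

Answer: 24 10

Derivation:
Step 1: prey: 35+10-10=35; pred: 6+2-1=7
Step 2: prey: 35+10-12=33; pred: 7+2-1=8
Step 3: prey: 33+9-13=29; pred: 8+2-1=9
Step 4: prey: 29+8-13=24; pred: 9+2-1=10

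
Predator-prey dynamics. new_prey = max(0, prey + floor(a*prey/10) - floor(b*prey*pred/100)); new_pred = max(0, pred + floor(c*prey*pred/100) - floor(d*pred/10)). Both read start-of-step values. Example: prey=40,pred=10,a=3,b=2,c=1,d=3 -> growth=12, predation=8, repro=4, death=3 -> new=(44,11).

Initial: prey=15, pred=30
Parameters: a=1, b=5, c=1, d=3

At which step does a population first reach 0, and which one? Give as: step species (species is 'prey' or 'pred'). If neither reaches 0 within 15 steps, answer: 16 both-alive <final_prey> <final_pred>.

Step 1: prey: 15+1-22=0; pred: 30+4-9=25
First extinction: prey at step 1

Answer: 1 prey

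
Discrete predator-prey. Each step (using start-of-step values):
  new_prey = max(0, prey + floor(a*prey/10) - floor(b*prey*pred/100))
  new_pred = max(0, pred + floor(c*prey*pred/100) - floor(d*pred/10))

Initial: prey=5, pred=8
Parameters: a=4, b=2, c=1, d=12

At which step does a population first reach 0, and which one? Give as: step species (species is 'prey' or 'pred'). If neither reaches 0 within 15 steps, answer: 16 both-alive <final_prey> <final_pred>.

Step 1: prey: 5+2-0=7; pred: 8+0-9=0
First extinction: pred at step 1

Answer: 1 pred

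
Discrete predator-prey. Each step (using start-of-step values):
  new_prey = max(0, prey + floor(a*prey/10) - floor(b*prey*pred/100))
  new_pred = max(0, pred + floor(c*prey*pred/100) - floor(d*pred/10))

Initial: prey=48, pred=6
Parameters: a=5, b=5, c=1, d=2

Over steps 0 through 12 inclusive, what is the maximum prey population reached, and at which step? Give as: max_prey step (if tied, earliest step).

Step 1: prey: 48+24-14=58; pred: 6+2-1=7
Step 2: prey: 58+29-20=67; pred: 7+4-1=10
Step 3: prey: 67+33-33=67; pred: 10+6-2=14
Step 4: prey: 67+33-46=54; pred: 14+9-2=21
Step 5: prey: 54+27-56=25; pred: 21+11-4=28
Step 6: prey: 25+12-35=2; pred: 28+7-5=30
Step 7: prey: 2+1-3=0; pred: 30+0-6=24
Step 8: prey: 0+0-0=0; pred: 24+0-4=20
Step 9: prey: 0+0-0=0; pred: 20+0-4=16
Step 10: prey: 0+0-0=0; pred: 16+0-3=13
Step 11: prey: 0+0-0=0; pred: 13+0-2=11
Step 12: prey: 0+0-0=0; pred: 11+0-2=9
Max prey = 67 at step 2

Answer: 67 2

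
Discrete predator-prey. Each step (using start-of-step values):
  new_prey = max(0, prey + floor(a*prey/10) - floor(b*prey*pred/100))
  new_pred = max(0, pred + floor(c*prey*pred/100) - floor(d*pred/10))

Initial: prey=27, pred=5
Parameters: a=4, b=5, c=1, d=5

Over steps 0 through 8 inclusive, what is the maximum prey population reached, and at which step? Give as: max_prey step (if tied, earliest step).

Answer: 127 8

Derivation:
Step 1: prey: 27+10-6=31; pred: 5+1-2=4
Step 2: prey: 31+12-6=37; pred: 4+1-2=3
Step 3: prey: 37+14-5=46; pred: 3+1-1=3
Step 4: prey: 46+18-6=58; pred: 3+1-1=3
Step 5: prey: 58+23-8=73; pred: 3+1-1=3
Step 6: prey: 73+29-10=92; pred: 3+2-1=4
Step 7: prey: 92+36-18=110; pred: 4+3-2=5
Step 8: prey: 110+44-27=127; pred: 5+5-2=8
Max prey = 127 at step 8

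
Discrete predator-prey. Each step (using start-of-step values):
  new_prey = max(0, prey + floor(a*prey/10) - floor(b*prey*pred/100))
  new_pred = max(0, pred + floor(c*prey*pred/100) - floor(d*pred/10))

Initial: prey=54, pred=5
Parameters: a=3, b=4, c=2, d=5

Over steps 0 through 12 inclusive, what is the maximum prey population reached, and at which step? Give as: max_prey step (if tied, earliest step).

Step 1: prey: 54+16-10=60; pred: 5+5-2=8
Step 2: prey: 60+18-19=59; pred: 8+9-4=13
Step 3: prey: 59+17-30=46; pred: 13+15-6=22
Step 4: prey: 46+13-40=19; pred: 22+20-11=31
Step 5: prey: 19+5-23=1; pred: 31+11-15=27
Step 6: prey: 1+0-1=0; pred: 27+0-13=14
Step 7: prey: 0+0-0=0; pred: 14+0-7=7
Step 8: prey: 0+0-0=0; pred: 7+0-3=4
Step 9: prey: 0+0-0=0; pred: 4+0-2=2
Step 10: prey: 0+0-0=0; pred: 2+0-1=1
Step 11: prey: 0+0-0=0; pred: 1+0-0=1
Step 12: prey: 0+0-0=0; pred: 1+0-0=1
Max prey = 60 at step 1

Answer: 60 1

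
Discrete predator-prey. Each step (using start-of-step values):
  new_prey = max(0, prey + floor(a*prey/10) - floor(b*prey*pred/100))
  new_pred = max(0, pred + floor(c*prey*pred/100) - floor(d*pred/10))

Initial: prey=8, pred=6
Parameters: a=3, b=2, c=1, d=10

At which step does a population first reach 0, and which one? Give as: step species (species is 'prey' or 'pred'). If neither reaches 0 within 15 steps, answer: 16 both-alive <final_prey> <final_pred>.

Answer: 1 pred

Derivation:
Step 1: prey: 8+2-0=10; pred: 6+0-6=0
First extinction: pred at step 1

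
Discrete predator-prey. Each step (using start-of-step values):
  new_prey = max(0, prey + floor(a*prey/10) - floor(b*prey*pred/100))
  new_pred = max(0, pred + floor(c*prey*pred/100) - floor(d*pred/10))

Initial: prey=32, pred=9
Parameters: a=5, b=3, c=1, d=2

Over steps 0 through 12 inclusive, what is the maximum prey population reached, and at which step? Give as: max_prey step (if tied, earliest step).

Step 1: prey: 32+16-8=40; pred: 9+2-1=10
Step 2: prey: 40+20-12=48; pred: 10+4-2=12
Step 3: prey: 48+24-17=55; pred: 12+5-2=15
Step 4: prey: 55+27-24=58; pred: 15+8-3=20
Step 5: prey: 58+29-34=53; pred: 20+11-4=27
Step 6: prey: 53+26-42=37; pred: 27+14-5=36
Step 7: prey: 37+18-39=16; pred: 36+13-7=42
Step 8: prey: 16+8-20=4; pred: 42+6-8=40
Step 9: prey: 4+2-4=2; pred: 40+1-8=33
Step 10: prey: 2+1-1=2; pred: 33+0-6=27
Step 11: prey: 2+1-1=2; pred: 27+0-5=22
Step 12: prey: 2+1-1=2; pred: 22+0-4=18
Max prey = 58 at step 4

Answer: 58 4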